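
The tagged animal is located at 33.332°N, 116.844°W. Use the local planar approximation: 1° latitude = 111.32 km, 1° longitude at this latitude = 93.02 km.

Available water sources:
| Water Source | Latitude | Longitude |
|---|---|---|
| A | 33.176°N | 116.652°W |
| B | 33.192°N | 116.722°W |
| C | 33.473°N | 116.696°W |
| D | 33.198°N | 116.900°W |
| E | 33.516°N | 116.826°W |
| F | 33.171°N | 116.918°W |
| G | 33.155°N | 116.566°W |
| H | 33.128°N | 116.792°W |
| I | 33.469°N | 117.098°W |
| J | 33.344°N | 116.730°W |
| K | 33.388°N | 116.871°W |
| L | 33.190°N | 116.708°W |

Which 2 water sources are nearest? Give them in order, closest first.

K, J

Distances from 33.332°N, 116.844°W:
A: 24.911 km
B: 19.279 km
C: 20.878 km
D: 15.800 km
E: 20.551 km
F: 19.199 km
G: 32.511 km
H: 23.219 km
I: 28.122 km
J: 10.688 km
K: 6.721 km
L: 20.246 km
Sorted: K (6.721 km) < J (10.688 km) < D (15.800 km) < F (19.199 km) < …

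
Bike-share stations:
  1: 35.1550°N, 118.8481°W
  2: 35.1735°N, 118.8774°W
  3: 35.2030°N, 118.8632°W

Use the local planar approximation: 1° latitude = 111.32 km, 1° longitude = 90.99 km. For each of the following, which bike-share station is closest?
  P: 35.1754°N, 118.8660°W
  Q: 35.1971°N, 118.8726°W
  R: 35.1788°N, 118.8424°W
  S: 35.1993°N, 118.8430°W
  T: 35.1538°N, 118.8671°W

P→2; Q→3; R→1; S→3; T→1

P at 35.1754°N, 118.8660°W:
  1: 2.7946 km
  2: 1.0586 km
  3: 3.0830 km
  → nearest: 2 (1.0586 km)
Q at 35.1971°N, 118.8726°W:
  1: 5.1898 km
  2: 2.6632 km
  3: 1.0784 km
  → nearest: 3 (1.0784 km)
R at 35.1788°N, 118.8424°W:
  1: 2.6997 km
  2: 3.2388 km
  3: 3.2923 km
  → nearest: 1 (2.6997 km)
S at 35.1993°N, 118.8430°W:
  1: 4.9533 km
  2: 4.2481 km
  3: 1.8836 km
  → nearest: 3 (1.8836 km)
T at 35.1538°N, 118.8671°W:
  1: 1.7340 km
  2: 2.3849 km
  3: 5.4884 km
  → nearest: 1 (1.7340 km)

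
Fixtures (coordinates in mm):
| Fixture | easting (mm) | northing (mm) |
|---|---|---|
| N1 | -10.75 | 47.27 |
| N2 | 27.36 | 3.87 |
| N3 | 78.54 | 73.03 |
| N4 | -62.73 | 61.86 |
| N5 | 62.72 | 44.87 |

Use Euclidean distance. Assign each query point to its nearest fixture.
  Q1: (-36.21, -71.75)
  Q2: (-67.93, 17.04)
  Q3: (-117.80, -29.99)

Q1 at (-36.21, -71.75):
  N1: 121.71 mm
  N2: 98.79 mm
  N3: 184.74 mm
  N4: 136.22 mm
  N5: 152.93 mm
  → nearest: N2 (98.79 mm)
Q2 at (-67.93, 17.04):
  N1: 64.68 mm
  N2: 96.20 mm
  N3: 156.81 mm
  N4: 45.12 mm
  N5: 133.58 mm
  → nearest: N4 (45.12 mm)
Q3 at (-117.80, -29.99):
  N1: 132.02 mm
  N2: 149.06 mm
  N3: 221.73 mm
  N4: 107.09 mm
  N5: 195.43 mm
  → nearest: N4 (107.09 mm)

Q1→N2; Q2→N4; Q3→N4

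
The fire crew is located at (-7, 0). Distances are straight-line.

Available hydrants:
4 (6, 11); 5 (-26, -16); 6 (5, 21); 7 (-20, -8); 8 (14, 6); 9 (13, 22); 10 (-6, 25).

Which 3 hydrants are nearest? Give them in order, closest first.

7, 4, 8

Distances from (-7, 0):
4: 17.0
5: 24.8
6: 24.2
7: 15.3
8: 21.8
9: 29.7
10: 25.0
Sorted: 7 (15.3) < 4 (17.0) < 8 (21.8) < 6 (24.2) < 5 (24.8) < …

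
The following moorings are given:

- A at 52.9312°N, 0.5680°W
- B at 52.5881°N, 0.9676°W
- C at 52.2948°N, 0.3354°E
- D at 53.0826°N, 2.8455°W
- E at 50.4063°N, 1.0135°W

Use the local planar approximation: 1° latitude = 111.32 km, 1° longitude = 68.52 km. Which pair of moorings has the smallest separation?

Pairwise distances:
A–B: √((-0.3431·111.32)² + (-0.3996·68.52)²) = √(1458.773386 + 749.696818) = 46.9944 km
A–C: √((-0.6364·111.32)² + (0.9034·68.52)²) = √(5018.879137 + 3831.729839) = 94.0777 km
A–D: √((0.1514·111.32)² + (-2.2775·68.52)²) = √(284.052192 + 24352.944548) = 156.9618 km
A–E: √((-2.5249·111.32)² + (-0.4455·68.52)²) = √(79001.394981 + 931.815918) = 282.7246 km
B–C: √((-0.2933·111.32)² + (1.3030·68.52)²) = √(1066.032687 + 7971.196956) = 95.0643 km
B–D: √((0.4945·111.32)² + (-1.8779·68.52)²) = √(3030.253679 + 16556.923130) = 139.9542 km
B–E: √((-2.1818·111.32)² + (-0.0459·68.52)²) = √(58989.711226 + 9.891453) = 242.8983 km
C–D: √((0.7878·111.32)² + (-3.1809·68.52)²) = √(7690.920963 + 47504.498849) = 234.9371 km
C–E: √((-1.8885·111.32)² + (-1.3489·68.52)²) = √(44195.736302 + 8542.681563) = 229.6485 km
D–E: √((-2.6763·111.32)² + (1.8320·68.52)²) = √(88759.732254 + 15757.439460) = 323.2912 km
Closest pair: A–B at 46.9944 km.

A and B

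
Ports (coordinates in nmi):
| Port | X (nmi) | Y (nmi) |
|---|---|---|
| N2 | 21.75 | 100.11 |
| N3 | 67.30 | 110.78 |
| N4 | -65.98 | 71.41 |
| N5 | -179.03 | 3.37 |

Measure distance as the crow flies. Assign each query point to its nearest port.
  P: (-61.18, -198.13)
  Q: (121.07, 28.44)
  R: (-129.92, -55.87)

P→N5; Q→N3; R→N5

P at (-61.18, -198.13):
  N2: √((82.93)² + (298.24)²) = √(6877.3849 + 88947.0976) = 309.56 nmi
  N3: √((128.48)² + (308.91)²) = √(16507.1104 + 95425.3881) = 334.56 nmi
  N4: √((-4.80)² + (269.54)²) = √(23.0400 + 72651.8116) = 269.58 nmi
  N5: √((-117.85)² + (201.50)²) = √(13888.6225 + 40602.2500) = 233.43 nmi
  → nearest: N5 (233.43 nmi)
Q at (121.07, 28.44):
  N2: √((-99.32)² + (71.67)²) = √(9864.4624 + 5136.5889) = 122.48 nmi
  N3: √((-53.77)² + (82.34)²) = √(2891.2129 + 6779.8756) = 98.34 nmi
  N4: √((-187.05)² + (42.97)²) = √(34987.7025 + 1846.4209) = 191.92 nmi
  N5: √((-300.10)² + (-25.07)²) = √(90060.0100 + 628.5049) = 301.15 nmi
  → nearest: N3 (98.34 nmi)
R at (-129.92, -55.87):
  N2: √((151.67)² + (155.98)²) = √(23003.7889 + 24329.7604) = 217.56 nmi
  N3: √((197.22)² + (166.65)²) = √(38895.7284 + 27772.2225) = 258.20 nmi
  N4: √((63.94)² + (127.28)²) = √(4088.3236 + 16200.1984) = 142.44 nmi
  N5: √((-49.11)² + (59.24)²) = √(2411.7921 + 3509.3776) = 76.95 nmi
  → nearest: N5 (76.95 nmi)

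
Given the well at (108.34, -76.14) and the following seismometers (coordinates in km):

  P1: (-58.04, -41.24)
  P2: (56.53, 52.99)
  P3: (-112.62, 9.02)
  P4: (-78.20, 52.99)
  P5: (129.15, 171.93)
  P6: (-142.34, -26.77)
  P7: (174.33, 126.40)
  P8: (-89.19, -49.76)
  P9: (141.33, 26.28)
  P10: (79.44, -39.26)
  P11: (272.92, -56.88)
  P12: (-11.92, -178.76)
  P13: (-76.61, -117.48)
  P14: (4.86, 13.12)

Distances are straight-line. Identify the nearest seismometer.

P10

Distances from (108.34, -76.14):
P1: 170.00 km
P2: 139.14 km
P3: 236.80 km
P4: 226.87 km
P5: 248.94 km
P6: 255.50 km
P7: 213.02 km
P8: 199.28 km
P9: 107.60 km
P10: 46.85 km
P11: 165.70 km
P12: 158.09 km
P13: 189.51 km
P14: 136.66 km
Minimum: P10 at 46.85 km.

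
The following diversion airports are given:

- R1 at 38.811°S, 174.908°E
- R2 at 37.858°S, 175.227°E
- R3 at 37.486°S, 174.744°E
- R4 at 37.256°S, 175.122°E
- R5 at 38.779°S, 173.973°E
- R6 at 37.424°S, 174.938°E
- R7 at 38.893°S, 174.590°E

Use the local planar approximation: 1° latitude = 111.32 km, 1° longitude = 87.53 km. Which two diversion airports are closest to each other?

Pairwise distances:
R1–R2: 109.701 km
R1–R3: 148.196 km
R1–R4: 174.113 km
R1–R5: 81.918 km
R1–R6: 154.423 km
R1–R7: 29.293 km
R2–R3: 59.180 km
R2–R4: 67.642 km
R2–R5: 150.198 km
R2–R6: 54.535 km
R2–R7: 127.998 km
R3–R4: 41.836 km
R3–R5: 158.972 km
R3–R6: 18.330 km
R3–R7: 157.206 km
R4–R5: 197.126 km
R4–R6: 24.681 km
R4–R7: 188.086 km
R5–R6: 172.878 km
R5–R7: 55.477 km
R6–R7: 166.342 km
Closest pair: R3–R6 at 18.330 km.

R3 and R6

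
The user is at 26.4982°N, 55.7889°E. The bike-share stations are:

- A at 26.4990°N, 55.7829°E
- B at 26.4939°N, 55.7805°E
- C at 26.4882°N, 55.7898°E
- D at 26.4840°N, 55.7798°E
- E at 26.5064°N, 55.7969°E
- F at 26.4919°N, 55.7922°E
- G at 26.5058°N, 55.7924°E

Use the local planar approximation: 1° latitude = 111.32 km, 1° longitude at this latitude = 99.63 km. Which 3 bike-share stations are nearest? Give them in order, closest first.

A, F, G

Distances from 26.4982°N, 55.7889°E:
A: 0.6044 km
B: 0.9641 km
C: 1.1168 km
D: 1.8223 km
E: 1.2118 km
F: 0.7746 km
G: 0.9151 km
Sorted: A (0.6044 km) < F (0.7746 km) < G (0.9151 km) < B (0.9641 km) < C (1.1168 km) < …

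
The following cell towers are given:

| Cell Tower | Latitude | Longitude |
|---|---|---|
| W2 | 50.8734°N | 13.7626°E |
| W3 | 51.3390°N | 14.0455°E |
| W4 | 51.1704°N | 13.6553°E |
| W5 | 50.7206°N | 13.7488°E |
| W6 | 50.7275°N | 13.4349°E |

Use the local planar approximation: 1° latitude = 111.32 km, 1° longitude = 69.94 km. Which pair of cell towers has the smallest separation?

Pairwise distances:
W2–W5: 17.0371 km
W5–W6: 21.9676 km
W2–W6: 28.0907 km
W3–W4: 33.1215 km
W2–W4: 33.9031 km
W4–W5: 50.4970 km
W4–W6: 51.6572 km
W2–W3: 55.4788 km
W3–W5: 71.8999 km
W3–W6: 80.3590 km
Closest pair: W2–W5 at 17.0371 km.

W2 and W5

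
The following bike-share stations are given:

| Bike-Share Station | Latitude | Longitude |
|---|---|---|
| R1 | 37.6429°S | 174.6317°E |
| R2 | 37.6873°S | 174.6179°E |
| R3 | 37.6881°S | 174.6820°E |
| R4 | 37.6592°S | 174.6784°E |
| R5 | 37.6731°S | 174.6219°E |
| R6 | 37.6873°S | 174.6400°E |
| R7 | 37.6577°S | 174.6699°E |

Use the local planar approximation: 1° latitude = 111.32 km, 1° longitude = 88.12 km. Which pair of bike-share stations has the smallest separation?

Pairwise distances:
R4–R7: √((0.0015·111.32)² + (-0.0085·88.12)²) = √(0.027882 + 0.561031) = 0.7674 km
R2–R5: √((0.0142·111.32)² + (0.0040·88.12)²) = √(2.498752 + 0.124242) = 1.6196 km
R2–R6: √((0.0000·111.32)² + (0.0221·88.12)²) = √(0.000000 + 3.792569) = 1.9475 km
R5–R6: √((-0.0142·111.32)² + (0.0181·88.12)²) = √(2.498752 + 2.543936) = 2.2456 km
R3–R4: √((0.0289·111.32)² + (-0.0036·88.12)²) = √(10.350041 + 0.100636) = 3.2328 km
R1–R5: √((-0.0302·111.32)² + (-0.0098·88.12)²) = √(11.302130 + 0.745764) = 3.4710 km
R3–R7: √((0.0304·111.32)² + (-0.0121·88.12)²) = √(11.452322 + 1.136893) = 3.5481 km
R3–R6: √((0.0008·111.32)² + (-0.0420·88.12)²) = √(0.007931 + 13.697697) = 3.7021 km
R1–R7: √((-0.0148·111.32)² + (0.0382·88.12)²) = √(2.714375 + 11.331195) = 3.7477 km
R6–R7: √((0.0296·111.32)² + (0.0299·88.12)²) = √(10.857499 + 6.942108) = 4.2190 km
R1–R4: √((-0.0163·111.32)² + (0.0467·88.12)²) = √(3.292468 + 16.934904) = 4.4975 km
R5–R7: √((0.0154·111.32)² + (0.0480·88.12)²) = √(2.938920 + 17.890870) = 4.5640 km
R4–R6: √((-0.0281·111.32)² + (-0.0384·88.12)²) = √(9.784960 + 11.450157) = 4.6082 km
R1–R6: √((-0.0444·111.32)² + (0.0083·88.12)²) = √(24.429374 + 0.534940) = 4.9964 km
R1–R2: √((-0.0444·111.32)² + (-0.0138·88.12)²) = √(24.429374 + 1.478792) = 5.0900 km
R4–R5: √((-0.0139·111.32)² + (-0.0565·88.12)²) = √(2.394286 + 24.788250) = 5.2137 km
R3–R5: √((0.0150·111.32)² + (-0.0601·88.12)²) = √(2.788232 + 28.047743) = 5.5530 km
R2–R7: √((0.0296·111.32)² + (0.0520·88.12)²) = √(10.857499 + 20.996923) = 5.6440 km
R2–R3: √((-0.0008·111.32)² + (0.0641·88.12)²) = √(0.007931 + 31.905462) = 5.6492 km
R2–R4: √((0.0281·111.32)² + (0.0605·88.12)²) = √(9.784960 + 28.422333) = 6.1812 km
R1–R3: √((-0.0452·111.32)² + (0.0503·88.12)²) = √(25.317643 + 19.646489) = 6.7055 km
Closest pair: R4–R7 at 0.7674 km.

R4 and R7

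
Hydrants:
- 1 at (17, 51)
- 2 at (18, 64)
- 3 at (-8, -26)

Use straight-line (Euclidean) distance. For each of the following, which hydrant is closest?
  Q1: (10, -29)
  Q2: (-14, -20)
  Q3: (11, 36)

Q1 at (10, -29):
  1: 80.3
  2: 93.3
  3: 18.2
  → nearest: 3 (18.2)
Q2 at (-14, -20):
  1: 77.5
  2: 89.9
  3: 8.5
  → nearest: 3 (8.5)
Q3 at (11, 36):
  1: 16.2
  2: 28.9
  3: 64.8
  → nearest: 1 (16.2)

Q1→3; Q2→3; Q3→1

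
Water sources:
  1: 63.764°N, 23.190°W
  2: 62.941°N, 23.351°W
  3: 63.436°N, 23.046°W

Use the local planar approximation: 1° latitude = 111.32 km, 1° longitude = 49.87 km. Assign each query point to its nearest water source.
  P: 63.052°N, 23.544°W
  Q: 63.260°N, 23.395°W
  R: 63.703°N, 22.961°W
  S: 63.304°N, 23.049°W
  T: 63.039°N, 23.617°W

P→2; Q→3; R→1; S→3; T→2

P at 63.052°N, 23.544°W:
  1: 81.202 km
  2: 15.663 km
  3: 49.438 km
  → nearest: 2 (15.663 km)
Q at 63.260°N, 23.395°W:
  1: 57.029 km
  2: 35.579 km
  3: 26.206 km
  → nearest: 3 (26.206 km)
R at 63.703°N, 22.961°W:
  1: 13.287 km
  2: 87.027 km
  3: 30.023 km
  → nearest: 1 (13.287 km)
S at 63.304°N, 23.049°W:
  1: 51.688 km
  2: 43.125 km
  3: 14.695 km
  → nearest: 3 (14.695 km)
T at 63.039°N, 23.617°W:
  1: 83.469 km
  2: 17.175 km
  3: 52.574 km
  → nearest: 2 (17.175 km)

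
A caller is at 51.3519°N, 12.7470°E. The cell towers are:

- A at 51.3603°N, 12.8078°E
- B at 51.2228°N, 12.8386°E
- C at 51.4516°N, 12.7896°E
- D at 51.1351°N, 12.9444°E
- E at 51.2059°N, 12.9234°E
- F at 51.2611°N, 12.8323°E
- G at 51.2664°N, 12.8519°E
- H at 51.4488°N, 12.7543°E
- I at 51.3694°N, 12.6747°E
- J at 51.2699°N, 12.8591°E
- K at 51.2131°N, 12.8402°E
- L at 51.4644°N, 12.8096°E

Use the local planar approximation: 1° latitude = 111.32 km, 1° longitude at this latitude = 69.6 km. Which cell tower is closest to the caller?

Distances from 51.3519°N, 12.7470°E:
A: 4.3338 km
B: 15.7220 km
C: 11.4878 km
D: 27.7708 km
E: 20.3688 km
F: 11.7224 km
G: 11.9956 km
H: 10.7989 km
I: 5.3960 km
J: 12.0083 km
K: 16.7576 km
L: 13.2598 km
Minimum: A at 4.3338 km.

A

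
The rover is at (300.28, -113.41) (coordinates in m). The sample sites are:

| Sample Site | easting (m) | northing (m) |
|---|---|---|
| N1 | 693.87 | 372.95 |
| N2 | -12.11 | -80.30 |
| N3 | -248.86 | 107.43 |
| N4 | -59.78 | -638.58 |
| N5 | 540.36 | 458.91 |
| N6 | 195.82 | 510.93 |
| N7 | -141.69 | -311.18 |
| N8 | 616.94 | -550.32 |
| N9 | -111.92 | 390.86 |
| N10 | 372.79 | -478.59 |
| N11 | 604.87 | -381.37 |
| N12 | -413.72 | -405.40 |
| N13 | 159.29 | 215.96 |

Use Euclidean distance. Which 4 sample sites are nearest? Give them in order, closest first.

N2, N13, N10, N11

Distances from (300.28, -113.41):
N1: √((393.59)² + (486.36)²) = √(154913.0881 + 236546.0496) = 625.67 m
N2: √((-312.39)² + (33.11)²) = √(97587.5121 + 1096.2721) = 314.14 m
N3: √((-549.14)² + (220.84)²) = √(301554.7396 + 48770.3056) = 591.88 m
N4: √((-360.06)² + (-525.17)²) = √(129643.2036 + 275803.5289) = 636.75 m
N5: √((240.08)² + (572.32)²) = √(57638.4064 + 327550.1824) = 620.64 m
N6: √((-104.46)² + (624.34)²) = √(10911.8916 + 389800.4356) = 633.02 m
N7: √((-441.97)² + (-197.77)²) = √(195337.4809 + 39112.9729) = 484.20 m
N8: √((316.66)² + (-436.91)²) = √(100273.5556 + 190890.3481) = 539.60 m
N9: √((-412.20)² + (504.27)²) = √(169908.8400 + 254288.2329) = 651.30 m
N10: √((72.51)² + (-365.18)²) = √(5257.7001 + 133356.4324) = 372.31 m
N11: √((304.59)² + (-267.96)²) = √(92775.0681 + 71802.5616) = 405.68 m
N12: √((-714.00)² + (-291.99)²) = √(509796.0000 + 85258.1601) = 771.40 m
N13: √((-140.99)² + (329.37)²) = √(19878.1801 + 108484.5969) = 358.28 m
Sorted: N2 (314.14 m) < N13 (358.28 m) < N10 (372.31 m) < N11 (405.68 m) < N7 (484.20 m) < N8 (539.60 m) < …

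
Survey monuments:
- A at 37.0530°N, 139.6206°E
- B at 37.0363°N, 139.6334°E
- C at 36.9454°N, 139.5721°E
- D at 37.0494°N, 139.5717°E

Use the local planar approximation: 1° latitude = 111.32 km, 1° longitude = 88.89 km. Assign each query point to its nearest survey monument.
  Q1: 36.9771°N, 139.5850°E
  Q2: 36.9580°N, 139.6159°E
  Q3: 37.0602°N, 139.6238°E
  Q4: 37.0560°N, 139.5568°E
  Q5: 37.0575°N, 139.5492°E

Q1 at 36.9771°N, 139.5850°E:
  A: √((0.0759·111.32)² + (0.0356·88.89)²) = √(71.388778 + 10.013959) = 9.0223 km
  B: √((0.0592·111.32)² + (0.0484·88.89)²) = √(43.429998 + 18.509579) = 7.8702 km
  C: √((-0.0317·111.32)² + (-0.0129·88.89)²) = √(12.452740 + 1.314877) = 3.7105 km
  D: √((0.0723·111.32)² + (-0.0133·88.89)²) = √(64.777322 + 1.397684) = 8.1348 km
  → nearest: C (3.7105 km)
Q2 at 36.9580°N, 139.6159°E:
  A: √((0.0950·111.32)² + (0.0047·88.89)²) = √(111.839085 + 0.174543) = 10.5836 km
  B: √((0.0783·111.32)² + (0.0175·88.89)²) = √(75.974862 + 2.419814) = 8.8541 km
  C: √((-0.0126·111.32)² + (-0.0438·88.89)²) = √(1.967377 + 15.158423) = 4.1383 km
  D: √((0.0914·111.32)² + (-0.0442·88.89)²) = √(103.523462 + 15.436554) = 10.9069 km
  → nearest: C (4.1383 km)
Q3 at 37.0602°N, 139.6238°E:
  A: √((-0.0072·111.32)² + (-0.0032·88.89)²) = √(0.642409 + 0.080911) = 0.8505 km
  B: √((-0.0239·111.32)² + (0.0096·88.89)²) = √(7.078516 + 0.728196) = 2.7940 km
  C: √((-0.1148·111.32)² + (-0.0517·88.89)²) = √(163.316540 + 21.119659) = 13.5807 km
  D: √((-0.0108·111.32)² + (-0.0521·88.89)²) = √(1.445419 + 21.447726) = 4.7847 km
  → nearest: A (0.8505 km)
Q4 at 37.0560°N, 139.5568°E:
  A: √((-0.0030·111.32)² + (0.0638·88.89)²) = √(0.111529 + 32.162305) = 5.6810 km
  B: √((-0.0197·111.32)² + (0.0766·88.89)²) = √(4.809267 + 46.362127) = 7.1534 km
  C: √((-0.1106·111.32)² + (0.0153·88.89)²) = √(151.585147 + 1.849646) = 12.3869 km
  D: √((-0.0066·111.32)² + (0.0149·88.89)²) = √(0.539802 + 1.754197) = 1.5146 km
  → nearest: D (1.5146 km)
Q5 at 37.0575°N, 139.5492°E:
  A: √((-0.0045·111.32)² + (0.0714·88.89)²) = √(0.250941 + 40.281185) = 6.3665 km
  B: √((-0.0212·111.32)² + (0.0842·88.89)²) = √(5.569524 + 56.018309) = 7.8478 km
  C: √((-0.1121·111.32)² + (0.0229·88.89)²) = √(155.724742 + 4.143590) = 12.6439 km
  D: √((-0.0081·111.32)² + (0.0225·88.89)²) = √(0.813048 + 4.000100) = 2.1939 km
  → nearest: D (2.1939 km)

Q1→C; Q2→C; Q3→A; Q4→D; Q5→D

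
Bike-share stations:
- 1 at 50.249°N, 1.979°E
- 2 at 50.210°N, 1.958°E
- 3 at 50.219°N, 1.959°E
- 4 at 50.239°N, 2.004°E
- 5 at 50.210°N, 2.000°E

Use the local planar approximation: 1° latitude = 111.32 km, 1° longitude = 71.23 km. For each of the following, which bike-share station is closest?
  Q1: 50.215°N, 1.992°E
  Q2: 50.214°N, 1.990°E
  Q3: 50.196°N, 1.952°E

Q1 at 50.215°N, 1.992°E:
  1: 3.897 km
  2: 2.485 km
  3: 2.392 km
  4: 2.805 km
  5: 0.797 km
  → nearest: 5 (0.797 km)
Q2 at 50.214°N, 1.990°E:
  1: 3.974 km
  2: 2.322 km
  3: 2.277 km
  4: 2.956 km
  5: 0.840 km
  → nearest: 5 (0.840 km)
Q3 at 50.196°N, 1.952°E:
  1: 6.206 km
  2: 1.616 km
  3: 2.608 km
  4: 6.052 km
  5: 3.757 km
  → nearest: 2 (1.616 km)

Q1→5; Q2→5; Q3→2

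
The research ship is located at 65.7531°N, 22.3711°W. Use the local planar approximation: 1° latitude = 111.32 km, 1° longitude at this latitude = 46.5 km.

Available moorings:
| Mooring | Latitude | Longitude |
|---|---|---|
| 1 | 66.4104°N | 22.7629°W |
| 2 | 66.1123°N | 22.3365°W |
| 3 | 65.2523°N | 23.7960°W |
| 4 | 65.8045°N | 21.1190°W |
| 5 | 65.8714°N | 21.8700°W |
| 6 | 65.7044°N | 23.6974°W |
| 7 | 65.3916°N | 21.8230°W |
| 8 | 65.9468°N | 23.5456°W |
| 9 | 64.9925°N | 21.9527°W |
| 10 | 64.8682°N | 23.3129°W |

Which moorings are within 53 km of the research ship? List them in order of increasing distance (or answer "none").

Distances from 65.7531°N, 22.3711°W:
1: √((0.6573·111.32)² + (-0.3918·46.5)²) = √(5353.941973 + 331.921030) = 75.4047 km
2: √((0.3592·111.32)² + (0.0346·46.5)²) = √(1598.891712 + 2.588559) = 40.0185 km
3: √((-0.5008·111.32)² + (-1.4249·46.5)²) = √(3107.957245 + 4390.102687) = 86.5913 km
4: √((0.0514·111.32)² + (1.2521·46.5)²) = √(32.739545 + 3389.876973) = 58.5031 km
5: √((0.1183·111.32)² + (0.5011·46.5)²) = √(173.426670 + 542.943591) = 26.7651 km
6: √((-0.0487·111.32)² + (-1.3263·46.5)²) = √(29.390320 + 3803.552762) = 61.9108 km
7: √((-0.3615·111.32)² + (0.5481·46.5)²) = √(1619.433051 + 649.569328) = 47.6340 km
8: √((0.1937·111.32)² + (-1.1745·46.5)²) = √(464.949341 + 2982.716303) = 58.7168 km
9: √((-0.7606·111.32)² + (0.4184·46.5)²) = √(7169.007545 + 378.520371) = 86.8765 km
10: √((-0.8849·111.32)² + (-0.9418·46.5)²) = √(9703.642446 + 1917.888160) = 107.8032 km
Threshold 53 km: 5 (26.7651 km), 2 (40.0185 km), 7 (47.6340 km) are within range.

5, 2, 7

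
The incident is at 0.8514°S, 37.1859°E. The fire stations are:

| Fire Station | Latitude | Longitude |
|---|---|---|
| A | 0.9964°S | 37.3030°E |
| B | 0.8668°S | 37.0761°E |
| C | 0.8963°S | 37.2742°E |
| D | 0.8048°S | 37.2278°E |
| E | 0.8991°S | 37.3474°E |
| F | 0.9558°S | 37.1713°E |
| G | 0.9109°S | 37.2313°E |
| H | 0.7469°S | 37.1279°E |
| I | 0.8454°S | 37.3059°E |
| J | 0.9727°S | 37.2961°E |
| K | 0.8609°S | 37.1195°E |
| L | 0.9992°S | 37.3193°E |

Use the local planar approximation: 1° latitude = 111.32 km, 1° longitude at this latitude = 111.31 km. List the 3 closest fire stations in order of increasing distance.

D, K, G

Distances from 0.8514°S, 37.1859°E:
A: 20.7471 km
B: 12.3415 km
C: 11.0266 km
D: 6.9758 km
E: 18.7444 km
F: 11.7349 km
G: 8.3312 km
H: 13.3043 km
I: 13.3739 km
J: 18.2427 km
K: 7.4663 km
L: 22.1628 km
Sorted: D (6.9758 km) < K (7.4663 km) < G (8.3312 km) < C (11.0266 km) < F (11.7349 km) < …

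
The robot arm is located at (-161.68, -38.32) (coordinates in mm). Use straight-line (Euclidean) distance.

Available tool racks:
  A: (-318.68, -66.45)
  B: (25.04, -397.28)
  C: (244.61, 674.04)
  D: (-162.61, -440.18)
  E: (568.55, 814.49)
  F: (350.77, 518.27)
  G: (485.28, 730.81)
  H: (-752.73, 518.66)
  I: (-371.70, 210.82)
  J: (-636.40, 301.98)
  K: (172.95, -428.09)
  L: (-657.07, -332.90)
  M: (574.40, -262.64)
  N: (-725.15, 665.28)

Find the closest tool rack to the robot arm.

A

Distances from (-161.68, -38.32):
A: √((-157.00)² + (-28.13)²) = √(24649.0000 + 791.2969) = 159.50 mm
B: √((186.72)² + (-358.96)²) = √(34864.3584 + 128852.2816) = 404.62 mm
C: √((406.29)² + (712.36)²) = √(165071.5641 + 507456.7696) = 820.08 mm
D: √((-0.93)² + (-401.86)²) = √(0.8649 + 161491.4596) = 401.86 mm
E: √((730.23)² + (852.81)²) = √(533235.8529 + 727284.8961) = 1122.73 mm
F: √((512.45)² + (556.59)²) = √(262605.0025 + 309792.4281) = 756.57 mm
G: √((646.96)² + (769.13)²) = √(418557.2416 + 591560.9569) = 1005.05 mm
H: √((-591.05)² + (556.98)²) = √(349340.1025 + 310226.7204) = 812.14 mm
I: √((-210.02)² + (249.14)²) = √(44108.4004 + 62070.7396) = 325.85 mm
J: √((-474.72)² + (340.30)²) = √(225359.0784 + 115804.0900) = 584.09 mm
K: √((334.63)² + (-389.77)²) = √(111977.2369 + 151920.6529) = 513.71 mm
L: √((-495.39)² + (-294.58)²) = √(245411.2521 + 86777.3764) = 576.36 mm
M: √((736.08)² + (-224.32)²) = √(541813.7664 + 50319.4624) = 769.50 mm
N: √((-563.47)² + (703.60)²) = √(317498.4409 + 495052.9600) = 901.42 mm
Minimum: A at 159.50 mm.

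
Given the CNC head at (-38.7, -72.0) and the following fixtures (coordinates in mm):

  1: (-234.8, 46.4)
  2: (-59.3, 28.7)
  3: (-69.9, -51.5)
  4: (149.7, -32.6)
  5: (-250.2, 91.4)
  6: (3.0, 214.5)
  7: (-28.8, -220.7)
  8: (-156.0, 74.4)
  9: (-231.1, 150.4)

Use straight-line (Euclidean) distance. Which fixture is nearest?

3

Distances from (-38.7, -72.0):
1: √((-196.1)² + (118.4)²) = √(38455.210 + 14018.560) = 229.1 mm
2: √((-20.6)² + (100.7)²) = √(424.360 + 10140.490) = 102.8 mm
3: √((-31.2)² + (20.5)²) = √(973.440 + 420.250) = 37.3 mm
4: √((188.4)² + (39.4)²) = √(35494.560 + 1552.360) = 192.5 mm
5: √((-211.5)² + (163.4)²) = √(44732.250 + 26699.560) = 267.3 mm
6: √((41.7)² + (286.5)²) = √(1738.890 + 82082.250) = 289.5 mm
7: √((9.9)² + (-148.7)²) = √(98.010 + 22111.690) = 149.0 mm
8: √((-117.3)² + (146.4)²) = √(13759.290 + 21432.960) = 187.6 mm
9: √((-192.4)² + (222.4)²) = √(37017.760 + 49461.760) = 294.1 mm
Minimum: 3 at 37.3 mm.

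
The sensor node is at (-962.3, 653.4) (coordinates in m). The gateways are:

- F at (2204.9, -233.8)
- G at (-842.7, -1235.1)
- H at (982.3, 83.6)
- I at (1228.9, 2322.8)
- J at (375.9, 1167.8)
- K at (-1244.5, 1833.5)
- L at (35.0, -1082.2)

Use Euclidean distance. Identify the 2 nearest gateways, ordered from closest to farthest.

K, J

Distances from (-962.3, 653.4):
F: √((3167.2)² + (-887.2)²) = √(10031155.840 + 787123.840) = 3289.1 m
G: √((119.6)² + (-1888.5)²) = √(14304.160 + 3566432.250) = 1892.3 m
H: √((1944.6)² + (-569.8)²) = √(3781469.160 + 324672.040) = 2026.4 m
I: √((2191.2)² + (1669.4)²) = √(4801357.440 + 2786896.360) = 2754.7 m
J: √((1338.2)² + (514.4)²) = √(1790779.240 + 264607.360) = 1433.7 m
K: √((-282.2)² + (1180.1)²) = √(79636.840 + 1392636.010) = 1213.4 m
L: √((997.3)² + (-1735.6)²) = √(994607.290 + 3012307.360) = 2001.7 m
Sorted: K (1213.4 m) < J (1433.7 m) < G (1892.3 m) < L (2001.7 m) < …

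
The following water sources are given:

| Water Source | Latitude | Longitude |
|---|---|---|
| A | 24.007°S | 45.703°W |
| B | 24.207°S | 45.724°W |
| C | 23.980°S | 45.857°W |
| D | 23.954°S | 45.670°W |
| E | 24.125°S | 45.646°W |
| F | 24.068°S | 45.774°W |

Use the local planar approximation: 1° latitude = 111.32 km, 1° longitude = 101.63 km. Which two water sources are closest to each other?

A and D

Pairwise distances:
A–D: √((0.053·111.32)² + (0.033·101.63)²) = √(34.80953 + 11.24791) = 6.787 km
A–F: √((-0.061·111.32)² + (-0.071·101.63)²) = √(46.11116 + 52.06676) = 9.908 km
B–E: √((0.082·111.32)² + (0.078·101.63)²) = √(83.32477 + 62.83955) = 12.090 km
C–F: √((-0.088·111.32)² + (0.083·101.63)²) = √(95.96475 + 71.15412) = 12.927 km
A–E: √((-0.118·111.32)² + (0.057·101.63)²) = √(172.54819 + 33.55781) = 14.356 km
E–F: √((0.057·111.32)² + (-0.128·101.63)²) = √(40.26207 + 169.22471) = 14.474 km
A–C: √((0.027·111.32)² + (-0.154·101.63)²) = √(9.03387 + 244.95443) = 15.937 km
B–F: √((0.139·111.32)² + (-0.050·101.63)²) = √(239.42858 + 25.82164) = 16.287 km
D–F: √((-0.114·111.32)² + (-0.104·101.63)²) = √(161.04828 + 111.71475) = 16.516 km
D–E: √((-0.171·111.32)² + (0.024·101.63)²) = √(362.35864 + 5.94931) = 19.191 km
C–D: √((0.026·111.32)² + (0.187·101.63)²) = √(8.37709 + 361.18280) = 19.224 km
A–B: √((-0.200·111.32)² + (-0.021·101.63)²) = √(495.68570 + 4.55494) = 22.366 km
C–E: √((-0.145·111.32)² + (0.211·101.63)²) = √(260.54479 + 459.84213) = 26.840 km
B–C: √((0.227·111.32)² + (-0.133·101.63)²) = √(638.55471 + 182.70361) = 28.658 km
B–D: √((0.253·111.32)² + (0.054·101.63)²) = √(793.20864 + 30.11836) = 28.694 km
Closest pair: A–D at 6.787 km.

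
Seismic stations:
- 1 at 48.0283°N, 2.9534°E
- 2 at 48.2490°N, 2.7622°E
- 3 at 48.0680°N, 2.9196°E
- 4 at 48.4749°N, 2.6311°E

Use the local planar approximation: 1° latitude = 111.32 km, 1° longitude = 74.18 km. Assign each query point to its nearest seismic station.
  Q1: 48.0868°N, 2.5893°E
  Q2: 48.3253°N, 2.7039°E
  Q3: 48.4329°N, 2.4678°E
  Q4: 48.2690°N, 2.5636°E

Q1→2; Q2→2; Q3→4; Q4→2

Q1 at 48.0868°N, 2.5893°E:
  1: √((-0.0585·111.32)² + (0.3641·74.18)²) = √(42.409009 + 729.482732) = 27.7829 km
  2: √((0.1622·111.32)² + (0.1729·74.18)²) = √(326.022892 + 164.499145) = 22.1477 km
  3: √((-0.0188·111.32)² + (0.3303·74.18)²) = √(4.379879 + 600.331049) = 24.5909 km
  4: √((0.3881·111.32)² + (0.0418·74.18)²) = √(1866.524440 + 9.614489) = 43.3144 km
  → nearest: 2 (22.1477 km)
Q2 at 48.3253°N, 2.7039°E:
  1: √((-0.2970·111.32)² + (0.2495·74.18)²) = √(1093.098489 + 342.542733) = 37.8899 km
  2: √((-0.0763·111.32)² + (0.0583·74.18)²) = √(72.143211 + 18.702978) = 9.5313 km
  3: √((-0.2573·111.32)² + (0.2157·74.18)²) = √(820.400597 + 256.020032) = 32.8088 km
  4: √((0.1496·111.32)² + (-0.0728·74.18)²) = √(277.338130 + 29.163283) = 17.5072 km
  → nearest: 2 (9.5313 km)
Q3 at 48.4329°N, 2.4678°E:
  1: √((-0.4046·111.32)² + (0.4856·74.18)²) = √(2028.608086 + 1297.570652) = 57.6730 km
  2: √((-0.1839·111.32)² + (0.2944·74.18)²) = √(419.092466 + 476.924101) = 29.9335 km
  3: √((-0.3649·111.32)² + (0.4518·74.18)²) = √(1650.038669 + 1123.223319) = 52.6618 km
  4: √((0.0420·111.32)² + (0.1633·74.18)²) = √(21.859739 + 146.739160) = 12.9846 km
  → nearest: 4 (12.9846 km)
Q4 at 48.2690°N, 2.5636°E:
  1: √((-0.2407·111.32)² + (0.3898·74.18)²) = √(717.957234 + 836.098275) = 39.4215 km
  2: √((-0.0200·111.32)² + (0.1986·74.18)²) = √(4.956857 + 217.036185) = 14.8994 km
  3: √((-0.2010·111.32)² + (0.3560·74.18)²) = √(500.654945 + 697.386689) = 34.6127 km
  4: √((0.2059·111.32)² + (0.0675·74.18)²) = √(525.362523 + 25.071551) = 23.4613 km
  → nearest: 2 (14.8994 km)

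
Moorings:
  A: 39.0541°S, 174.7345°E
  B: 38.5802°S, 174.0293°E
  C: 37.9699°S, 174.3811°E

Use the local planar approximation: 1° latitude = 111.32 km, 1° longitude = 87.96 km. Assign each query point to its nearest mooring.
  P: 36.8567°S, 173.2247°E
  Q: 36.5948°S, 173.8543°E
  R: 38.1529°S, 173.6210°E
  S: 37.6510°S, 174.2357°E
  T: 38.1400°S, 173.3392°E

P→C; Q→C; R→B; S→C; T→B

P at 36.8567°S, 173.2247°E:
  A: √((-2.1974·111.32)² + (1.5098·87.96)²) = √(59836.286878 + 17636.373329) = 278.3391 km
  B: √((-1.7235·111.32)² + (0.8046·87.96)²) = √(36810.267274 + 5008.763175) = 204.4970 km
  C: √((-1.1132·111.32)² + (1.1564·87.96)²) = √(15356.519326 + 10346.336697) = 160.3211 km
  → nearest: C (160.3211 km)
Q at 36.5948°S, 173.8543°E:
  A: √((-2.4593·111.32)² + (0.8802·87.96)²) = √(74949.616482 + 5994.226783) = 284.5063 km
  B: √((-1.9854·111.32)² + (0.1750·87.96)²) = √(48847.509993 + 236.944449) = 221.5501 km
  C: √((-1.3751·111.32)² + (0.5268·87.96)²) = √(23432.302188 + 2147.147966) = 159.9358 km
  → nearest: C (159.9358 km)
R at 38.1529°S, 173.6210°E:
  A: √((-0.9012·111.32)² + (1.1135·87.96)²) = √(10064.420216 + 9592.921357) = 140.2046 km
  B: √((-0.4273·111.32)² + (0.4083·87.96)²) = √(2262.622914 + 1289.820280) = 59.6024 km
  C: √((0.1830·111.32)² + (0.7601·87.96)²) = √(415.000457 + 4470.045116) = 69.8931 km
  → nearest: B (59.6024 km)
S at 37.6510°S, 174.2357°E:
  A: √((-1.4031·111.32)² + (0.4988·87.96)²) = √(24396.281989 + 1924.967187) = 162.2382 km
  B: √((-0.9292·111.32)² + (-0.2064·87.96)²) = √(10699.532385 + 329.601992) = 105.0197 km
  C: √((-0.3189·111.32)² + (0.1454·87.96)²) = √(1260.246308 + 163.568343) = 37.7335 km
  → nearest: C (37.7335 km)
T at 38.1400°S, 173.3392°E:
  A: √((-0.9141·111.32)² + (1.3953·87.96)²) = √(10354.611600 + 15062.797231) = 159.4284 km
  B: √((-0.4402·111.32)² + (0.6901·87.96)²) = √(2401.300281 + 3684.635196) = 78.0124 km
  C: √((0.1701·111.32)² + (1.0419·87.96)²) = √(358.554372 + 8398.902069) = 93.5813 km
  → nearest: B (78.0124 km)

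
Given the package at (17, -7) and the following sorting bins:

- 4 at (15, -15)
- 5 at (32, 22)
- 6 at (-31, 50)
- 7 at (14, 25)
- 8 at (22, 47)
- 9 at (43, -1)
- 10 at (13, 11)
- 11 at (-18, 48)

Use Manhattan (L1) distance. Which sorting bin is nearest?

4

Distances from (17, -7):
4: |-2| + |-8| = 2 + 8 = 10
5: |15| + |29| = 15 + 29 = 44
6: |-48| + |57| = 48 + 57 = 105
7: |-3| + |32| = 3 + 32 = 35
8: |5| + |54| = 5 + 54 = 59
9: |26| + |6| = 26 + 6 = 32
10: |-4| + |18| = 4 + 18 = 22
11: |-35| + |55| = 35 + 55 = 90
Minimum: 4 at 10.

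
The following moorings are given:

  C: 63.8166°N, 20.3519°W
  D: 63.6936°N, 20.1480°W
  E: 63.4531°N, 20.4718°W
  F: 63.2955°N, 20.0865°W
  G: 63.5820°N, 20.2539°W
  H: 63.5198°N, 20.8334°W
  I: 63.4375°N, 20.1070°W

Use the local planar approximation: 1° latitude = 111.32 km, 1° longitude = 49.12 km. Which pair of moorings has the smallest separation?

Pairwise distances:
D–G: 13.4684 km
F–I: 15.8395 km
C–D: 16.9644 km
G–I: 17.6300 km
E–G: 17.9013 km
E–I: 18.0029 km
E–H: 19.2513 km
E–F: 25.8067 km
C–G: 26.5556 km
D–I: 28.5801 km
G–H: 29.2951 km
D–E: 31.1406 km
F–G: 32.9361 km
H–I: 36.8382 km
D–H: 38.8301 km
C–H: 40.6326 km
C–E: 40.8912 km
C–I: 43.8824 km
F–H: 44.3784 km
D–F: 44.4193 km
C–F: 59.4557 km
Closest pair: D–G at 13.4684 km.

D and G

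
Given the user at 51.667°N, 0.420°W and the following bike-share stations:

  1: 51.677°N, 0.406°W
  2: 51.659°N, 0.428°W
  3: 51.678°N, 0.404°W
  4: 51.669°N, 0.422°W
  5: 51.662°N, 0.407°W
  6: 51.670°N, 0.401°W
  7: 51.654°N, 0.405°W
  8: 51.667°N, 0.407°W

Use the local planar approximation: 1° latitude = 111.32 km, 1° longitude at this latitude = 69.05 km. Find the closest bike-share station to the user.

4

Distances from 51.667°N, 0.420°W:
1: 1.474 km
2: 1.048 km
3: 1.649 km
4: 0.262 km
5: 1.056 km
6: 1.354 km
7: 1.780 km
8: 0.898 km
Minimum: 4 at 0.262 km.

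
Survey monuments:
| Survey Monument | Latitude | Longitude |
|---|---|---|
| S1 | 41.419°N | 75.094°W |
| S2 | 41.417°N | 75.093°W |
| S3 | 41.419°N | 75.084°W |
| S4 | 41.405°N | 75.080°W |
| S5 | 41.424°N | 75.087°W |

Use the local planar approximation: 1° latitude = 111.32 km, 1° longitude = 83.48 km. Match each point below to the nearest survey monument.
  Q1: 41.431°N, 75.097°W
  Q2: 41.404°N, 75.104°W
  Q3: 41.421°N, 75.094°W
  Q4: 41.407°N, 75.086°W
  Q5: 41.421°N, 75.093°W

Q1→S5; Q2→S2; Q3→S1; Q4→S4; Q5→S1

Q1 at 41.431°N, 75.097°W:
  S1: 1.359 km
  S2: 1.594 km
  S3: 1.721 km
  S4: 3.224 km
  S5: 1.142 km
  → nearest: S5 (1.142 km)
Q2 at 41.404°N, 75.104°W:
  S1: 1.867 km
  S2: 1.714 km
  S3: 2.361 km
  S4: 2.007 km
  S5: 2.640 km
  → nearest: S2 (1.714 km)
Q3 at 41.421°N, 75.094°W:
  S1: 0.223 km
  S2: 0.453 km
  S3: 0.864 km
  S4: 2.130 km
  S5: 0.673 km
  → nearest: S1 (0.223 km)
Q4 at 41.407°N, 75.086°W:
  S1: 1.493 km
  S2: 1.257 km
  S3: 1.346 km
  S4: 0.548 km
  S5: 1.894 km
  → nearest: S4 (0.548 km)
Q5 at 41.421°N, 75.093°W:
  S1: 0.238 km
  S2: 0.445 km
  S3: 0.784 km
  S4: 2.086 km
  S5: 0.602 km
  → nearest: S1 (0.238 km)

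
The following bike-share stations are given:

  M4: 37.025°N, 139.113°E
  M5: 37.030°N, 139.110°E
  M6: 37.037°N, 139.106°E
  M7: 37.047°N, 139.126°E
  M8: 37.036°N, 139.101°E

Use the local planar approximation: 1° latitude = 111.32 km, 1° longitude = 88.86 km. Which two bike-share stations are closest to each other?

M6 and M8

Pairwise distances:
M4–M5: 0.617 km
M4–M6: 1.474 km
M4–M7: 2.708 km
M4–M8: 1.624 km
M5–M6: 0.856 km
M5–M7: 2.367 km
M5–M8: 1.042 km
M6–M7: 2.097 km
M6–M8: 0.458 km
M7–M8: 2.537 km
Closest pair: M6–M8 at 0.458 km.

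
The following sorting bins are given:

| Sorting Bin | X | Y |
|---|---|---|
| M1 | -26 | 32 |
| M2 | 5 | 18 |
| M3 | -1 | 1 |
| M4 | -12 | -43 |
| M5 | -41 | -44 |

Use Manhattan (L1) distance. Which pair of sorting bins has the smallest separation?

M2 and M3

Pairwise distances:
M1–M2: 45
M1–M3: 56
M1–M4: 89
M1–M5: 91
M2–M3: 23
M2–M4: 78
M2–M5: 108
M3–M4: 55
M3–M5: 85
M4–M5: 30
Closest pair: M2–M3 at 23.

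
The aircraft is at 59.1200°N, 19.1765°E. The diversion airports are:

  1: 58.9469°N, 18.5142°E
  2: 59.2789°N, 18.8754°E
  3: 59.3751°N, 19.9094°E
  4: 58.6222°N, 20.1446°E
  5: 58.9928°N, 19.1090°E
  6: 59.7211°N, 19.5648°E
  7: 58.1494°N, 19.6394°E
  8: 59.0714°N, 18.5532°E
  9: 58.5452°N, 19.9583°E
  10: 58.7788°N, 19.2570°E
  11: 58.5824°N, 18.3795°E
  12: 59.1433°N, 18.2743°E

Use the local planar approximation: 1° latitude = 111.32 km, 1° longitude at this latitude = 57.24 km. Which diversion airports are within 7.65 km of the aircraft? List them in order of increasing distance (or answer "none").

Distances from 59.1200°N, 19.1765°E:
1: 42.5263 km
2: 24.6969 km
3: 50.6590 km
4: 78.3680 km
5: 14.6776 km
6: 70.5092 km
7: 111.2486 km
8: 36.0856 km
9: 78.0826 km
10: 38.2609 km
11: 75.2510 km
12: 51.7070 km
Threshold 7.65 km: none within range.

none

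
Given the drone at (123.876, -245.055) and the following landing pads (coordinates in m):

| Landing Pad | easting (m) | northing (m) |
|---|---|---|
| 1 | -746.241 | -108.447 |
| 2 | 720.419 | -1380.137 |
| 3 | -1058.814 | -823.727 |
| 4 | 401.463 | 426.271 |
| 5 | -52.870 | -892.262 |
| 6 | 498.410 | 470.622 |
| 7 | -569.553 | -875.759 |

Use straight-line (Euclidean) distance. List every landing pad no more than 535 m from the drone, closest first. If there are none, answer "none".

Distances from (123.876, -245.055):
1: 880.775 m
2: 1282.293 m
3: 1316.669 m
4: 726.452 m
5: 670.907 m
6: 807.756 m
7: 937.353 m
Threshold 535 m: none within range.

none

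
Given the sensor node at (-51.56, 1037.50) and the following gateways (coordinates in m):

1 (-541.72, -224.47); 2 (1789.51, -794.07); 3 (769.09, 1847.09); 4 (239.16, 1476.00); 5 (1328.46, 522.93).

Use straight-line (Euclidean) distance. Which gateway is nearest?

4

Distances from (-51.56, 1037.50):
1: √((-490.16)² + (-1261.97)²) = √(240256.8256 + 1592568.2809) = 1353.82 m
2: √((1841.07)² + (-1831.57)²) = √(3389538.7449 + 3354648.6649) = 2596.96 m
3: √((820.65)² + (809.59)²) = √(673466.4225 + 655435.9681) = 1152.78 m
4: √((290.72)² + (438.50)²) = √(84518.1184 + 192282.2500) = 526.12 m
5: √((1380.02)² + (-514.57)²) = √(1904455.2004 + 264782.2849) = 1472.83 m
Minimum: 4 at 526.12 m.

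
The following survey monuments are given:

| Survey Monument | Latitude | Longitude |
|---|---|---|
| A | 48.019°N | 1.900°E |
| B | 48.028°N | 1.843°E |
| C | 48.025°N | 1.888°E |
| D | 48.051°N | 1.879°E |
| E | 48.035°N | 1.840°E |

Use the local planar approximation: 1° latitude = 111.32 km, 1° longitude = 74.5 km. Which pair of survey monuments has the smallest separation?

Pairwise distances:
A–B: √((0.009·111.32)² + (-0.057·74.5)²) = √(1.00376 + 18.03276) = 4.363 km
A–C: √((0.006·111.32)² + (-0.012·74.5)²) = √(0.44612 + 0.79924) = 1.116 km
A–D: √((0.032·111.32)² + (-0.021·74.5)²) = √(12.68955 + 2.44766) = 3.891 km
A–E: √((0.016·111.32)² + (-0.060·74.5)²) = √(3.17239 + 19.98090) = 4.812 km
B–C: √((-0.003·111.32)² + (0.045·74.5)²) = √(0.11153 + 11.23926) = 3.369 km
B–D: √((0.023·111.32)² + (0.036·74.5)²) = √(6.55544 + 7.19312) = 3.708 km
B–E: √((0.007·111.32)² + (-0.003·74.5)²) = √(0.60721 + 0.04995) = 0.811 km
C–D: √((0.026·111.32)² + (-0.009·74.5)²) = √(8.37709 + 0.44957) = 2.971 km
C–E: √((0.010·111.32)² + (-0.048·74.5)²) = √(1.23921 + 12.78778) = 3.745 km
D–E: √((-0.016·111.32)² + (-0.039·74.5)²) = √(3.17239 + 8.44193) = 3.408 km
Closest pair: B–E at 0.811 km.

B and E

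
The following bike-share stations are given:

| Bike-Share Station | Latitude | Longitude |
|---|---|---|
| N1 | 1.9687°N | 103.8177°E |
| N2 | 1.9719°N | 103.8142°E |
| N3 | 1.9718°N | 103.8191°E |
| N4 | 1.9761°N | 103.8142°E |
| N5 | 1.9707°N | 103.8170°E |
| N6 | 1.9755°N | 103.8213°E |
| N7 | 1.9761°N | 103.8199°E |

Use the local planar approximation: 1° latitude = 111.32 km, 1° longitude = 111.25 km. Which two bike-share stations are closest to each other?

N6 and N7

Pairwise distances:
N1–N2: 0.5277 km
N1–N3: 0.3786 km
N1–N4: 0.9112 km
N1–N5: 0.2359 km
N1–N6: 0.8564 km
N1–N7: 0.8594 km
N2–N3: 0.5452 km
N2–N4: 0.4675 km
N2–N5: 0.3389 km
N2–N6: 0.8857 km
N2–N7: 0.7879 km
N3–N4: 0.7255 km
N3–N5: 0.2638 km
N3–N6: 0.4791 km
N3–N7: 0.4869 km
N4–N5: 0.6770 km
N4–N6: 0.7927 km
N4–N7: 0.6341 km
N5–N6: 0.7172 km
N5–N7: 0.6822 km
N6–N7: 0.1695 km
Closest pair: N6–N7 at 0.1695 km.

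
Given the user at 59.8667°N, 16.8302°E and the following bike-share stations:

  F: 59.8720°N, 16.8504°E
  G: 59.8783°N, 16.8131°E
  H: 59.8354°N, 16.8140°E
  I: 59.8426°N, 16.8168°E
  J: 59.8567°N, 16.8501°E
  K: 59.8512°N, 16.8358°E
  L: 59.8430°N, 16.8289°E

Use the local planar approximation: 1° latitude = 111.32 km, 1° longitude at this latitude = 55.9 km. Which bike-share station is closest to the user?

F

Distances from 59.8667°N, 16.8302°E:
F: 1.2740 km
G: 1.6066 km
H: 3.6001 km
I: 2.7854 km
J: 1.5737 km
K: 1.7536 km
L: 2.6393 km
Minimum: F at 1.2740 km.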